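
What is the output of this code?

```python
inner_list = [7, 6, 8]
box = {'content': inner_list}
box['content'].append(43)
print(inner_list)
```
[7, 6, 8, 43]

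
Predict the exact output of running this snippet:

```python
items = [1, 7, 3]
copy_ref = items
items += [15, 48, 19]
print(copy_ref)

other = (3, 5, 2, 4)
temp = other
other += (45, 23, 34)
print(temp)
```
[1, 7, 3, 15, 48, 19]
(3, 5, 2, 4)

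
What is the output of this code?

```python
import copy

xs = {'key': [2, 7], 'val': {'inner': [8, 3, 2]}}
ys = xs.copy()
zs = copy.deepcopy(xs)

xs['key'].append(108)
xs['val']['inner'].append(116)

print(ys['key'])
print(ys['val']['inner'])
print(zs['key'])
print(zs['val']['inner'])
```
[2, 7, 108]
[8, 3, 2, 116]
[2, 7]
[8, 3, 2]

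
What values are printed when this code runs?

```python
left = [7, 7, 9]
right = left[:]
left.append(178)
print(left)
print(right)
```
[7, 7, 9, 178]
[7, 7, 9]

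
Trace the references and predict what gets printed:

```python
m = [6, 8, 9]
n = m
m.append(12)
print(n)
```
[6, 8, 9, 12]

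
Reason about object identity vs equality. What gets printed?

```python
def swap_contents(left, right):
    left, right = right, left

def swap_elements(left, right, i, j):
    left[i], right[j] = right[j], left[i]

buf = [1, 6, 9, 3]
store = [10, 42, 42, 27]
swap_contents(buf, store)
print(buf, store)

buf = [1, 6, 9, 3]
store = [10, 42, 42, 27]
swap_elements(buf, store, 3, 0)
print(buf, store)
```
[1, 6, 9, 3] [10, 42, 42, 27]
[1, 6, 9, 10] [3, 42, 42, 27]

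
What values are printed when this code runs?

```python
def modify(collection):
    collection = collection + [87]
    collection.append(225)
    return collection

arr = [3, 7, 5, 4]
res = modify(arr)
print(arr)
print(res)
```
[3, 7, 5, 4]
[3, 7, 5, 4, 87, 225]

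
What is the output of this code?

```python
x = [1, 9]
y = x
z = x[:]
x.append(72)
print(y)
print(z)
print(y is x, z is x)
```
[1, 9, 72]
[1, 9]
True False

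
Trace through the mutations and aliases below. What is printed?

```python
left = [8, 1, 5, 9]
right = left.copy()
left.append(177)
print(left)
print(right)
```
[8, 1, 5, 9, 177]
[8, 1, 5, 9]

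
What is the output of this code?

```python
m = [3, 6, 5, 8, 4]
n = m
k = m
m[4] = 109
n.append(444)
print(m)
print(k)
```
[3, 6, 5, 8, 109, 444]
[3, 6, 5, 8, 109, 444]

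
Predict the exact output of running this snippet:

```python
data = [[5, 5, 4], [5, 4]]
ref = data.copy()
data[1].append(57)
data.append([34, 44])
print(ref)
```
[[5, 5, 4], [5, 4, 57]]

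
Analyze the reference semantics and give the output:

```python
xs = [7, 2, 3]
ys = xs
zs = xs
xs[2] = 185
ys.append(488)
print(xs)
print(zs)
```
[7, 2, 185, 488]
[7, 2, 185, 488]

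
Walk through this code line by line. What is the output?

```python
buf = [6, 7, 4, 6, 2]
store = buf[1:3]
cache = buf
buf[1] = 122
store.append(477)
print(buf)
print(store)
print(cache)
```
[6, 122, 4, 6, 2]
[7, 4, 477]
[6, 122, 4, 6, 2]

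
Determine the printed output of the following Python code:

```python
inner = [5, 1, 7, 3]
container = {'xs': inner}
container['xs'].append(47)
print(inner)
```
[5, 1, 7, 3, 47]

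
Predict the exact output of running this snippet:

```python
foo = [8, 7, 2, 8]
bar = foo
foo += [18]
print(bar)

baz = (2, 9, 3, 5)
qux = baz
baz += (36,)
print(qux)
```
[8, 7, 2, 8, 18]
(2, 9, 3, 5)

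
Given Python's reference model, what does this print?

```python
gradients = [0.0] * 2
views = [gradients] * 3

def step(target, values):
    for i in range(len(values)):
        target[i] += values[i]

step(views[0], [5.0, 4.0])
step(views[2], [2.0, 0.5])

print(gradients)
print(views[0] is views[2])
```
[7.0, 4.5]
True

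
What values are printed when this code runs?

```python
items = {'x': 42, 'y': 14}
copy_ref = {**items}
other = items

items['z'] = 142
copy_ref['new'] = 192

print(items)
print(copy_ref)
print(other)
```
{'x': 42, 'y': 14, 'z': 142}
{'x': 42, 'y': 14, 'new': 192}
{'x': 42, 'y': 14, 'z': 142}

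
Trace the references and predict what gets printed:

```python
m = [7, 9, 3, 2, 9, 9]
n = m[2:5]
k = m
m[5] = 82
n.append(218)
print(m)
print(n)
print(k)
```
[7, 9, 3, 2, 9, 82]
[3, 2, 9, 218]
[7, 9, 3, 2, 9, 82]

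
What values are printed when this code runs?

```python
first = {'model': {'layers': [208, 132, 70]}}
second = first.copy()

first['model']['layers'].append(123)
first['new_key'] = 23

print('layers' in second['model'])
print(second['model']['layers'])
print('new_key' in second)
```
True
[208, 132, 70, 123]
False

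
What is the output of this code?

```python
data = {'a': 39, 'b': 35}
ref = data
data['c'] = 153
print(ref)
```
{'a': 39, 'b': 35, 'c': 153}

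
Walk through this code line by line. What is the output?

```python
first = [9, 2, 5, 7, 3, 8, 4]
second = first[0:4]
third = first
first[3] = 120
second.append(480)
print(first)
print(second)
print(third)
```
[9, 2, 5, 120, 3, 8, 4]
[9, 2, 5, 7, 480]
[9, 2, 5, 120, 3, 8, 4]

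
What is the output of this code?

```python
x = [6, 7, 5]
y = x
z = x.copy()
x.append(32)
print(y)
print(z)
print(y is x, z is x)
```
[6, 7, 5, 32]
[6, 7, 5]
True False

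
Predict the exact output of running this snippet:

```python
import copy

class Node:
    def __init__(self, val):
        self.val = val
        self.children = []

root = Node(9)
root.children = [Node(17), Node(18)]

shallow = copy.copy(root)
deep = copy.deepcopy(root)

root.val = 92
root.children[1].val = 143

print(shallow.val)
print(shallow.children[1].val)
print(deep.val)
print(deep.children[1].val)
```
9
143
9
18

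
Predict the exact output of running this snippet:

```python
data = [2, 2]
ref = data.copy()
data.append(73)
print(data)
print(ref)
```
[2, 2, 73]
[2, 2]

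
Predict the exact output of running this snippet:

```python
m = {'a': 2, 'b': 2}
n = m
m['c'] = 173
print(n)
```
{'a': 2, 'b': 2, 'c': 173}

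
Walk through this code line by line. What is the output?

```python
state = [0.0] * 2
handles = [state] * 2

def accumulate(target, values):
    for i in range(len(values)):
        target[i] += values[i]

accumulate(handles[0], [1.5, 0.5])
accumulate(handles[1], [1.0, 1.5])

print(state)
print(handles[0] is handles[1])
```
[2.5, 2.0]
True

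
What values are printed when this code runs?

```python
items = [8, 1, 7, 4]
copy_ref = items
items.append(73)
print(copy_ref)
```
[8, 1, 7, 4, 73]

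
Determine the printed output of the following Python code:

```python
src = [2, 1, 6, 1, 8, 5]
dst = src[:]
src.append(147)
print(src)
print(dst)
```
[2, 1, 6, 1, 8, 5, 147]
[2, 1, 6, 1, 8, 5]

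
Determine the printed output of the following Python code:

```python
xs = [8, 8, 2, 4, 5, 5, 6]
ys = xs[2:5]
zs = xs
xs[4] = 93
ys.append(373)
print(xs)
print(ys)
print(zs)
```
[8, 8, 2, 4, 93, 5, 6]
[2, 4, 5, 373]
[8, 8, 2, 4, 93, 5, 6]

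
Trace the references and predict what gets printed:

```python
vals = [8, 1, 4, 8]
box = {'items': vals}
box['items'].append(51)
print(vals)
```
[8, 1, 4, 8, 51]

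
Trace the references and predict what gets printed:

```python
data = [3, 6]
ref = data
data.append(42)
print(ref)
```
[3, 6, 42]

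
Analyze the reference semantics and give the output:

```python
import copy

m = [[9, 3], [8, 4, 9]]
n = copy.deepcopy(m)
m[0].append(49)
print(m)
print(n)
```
[[9, 3, 49], [8, 4, 9]]
[[9, 3], [8, 4, 9]]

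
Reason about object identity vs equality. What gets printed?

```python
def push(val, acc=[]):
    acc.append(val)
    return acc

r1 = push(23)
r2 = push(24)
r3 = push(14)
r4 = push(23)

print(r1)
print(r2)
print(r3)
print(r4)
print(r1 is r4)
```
[23, 24, 14, 23]
[23, 24, 14, 23]
[23, 24, 14, 23]
[23, 24, 14, 23]
True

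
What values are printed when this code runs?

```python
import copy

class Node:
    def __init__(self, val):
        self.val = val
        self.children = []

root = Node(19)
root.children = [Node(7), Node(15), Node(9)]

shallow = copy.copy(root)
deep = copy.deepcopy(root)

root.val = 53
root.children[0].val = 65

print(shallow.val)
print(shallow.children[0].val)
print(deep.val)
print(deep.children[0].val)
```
19
65
19
7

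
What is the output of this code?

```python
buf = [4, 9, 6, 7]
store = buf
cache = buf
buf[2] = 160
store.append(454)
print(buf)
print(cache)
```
[4, 9, 160, 7, 454]
[4, 9, 160, 7, 454]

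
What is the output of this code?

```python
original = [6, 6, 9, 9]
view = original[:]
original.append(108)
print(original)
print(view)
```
[6, 6, 9, 9, 108]
[6, 6, 9, 9]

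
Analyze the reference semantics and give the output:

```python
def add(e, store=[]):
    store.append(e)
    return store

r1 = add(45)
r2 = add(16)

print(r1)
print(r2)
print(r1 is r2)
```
[45, 16]
[45, 16]
True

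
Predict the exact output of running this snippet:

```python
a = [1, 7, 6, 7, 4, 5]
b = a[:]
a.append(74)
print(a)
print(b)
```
[1, 7, 6, 7, 4, 5, 74]
[1, 7, 6, 7, 4, 5]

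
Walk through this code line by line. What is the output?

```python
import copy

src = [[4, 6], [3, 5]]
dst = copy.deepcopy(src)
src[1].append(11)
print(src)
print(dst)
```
[[4, 6], [3, 5, 11]]
[[4, 6], [3, 5]]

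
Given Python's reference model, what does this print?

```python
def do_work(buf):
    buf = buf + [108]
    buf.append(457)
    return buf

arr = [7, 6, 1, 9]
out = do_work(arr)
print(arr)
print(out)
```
[7, 6, 1, 9]
[7, 6, 1, 9, 108, 457]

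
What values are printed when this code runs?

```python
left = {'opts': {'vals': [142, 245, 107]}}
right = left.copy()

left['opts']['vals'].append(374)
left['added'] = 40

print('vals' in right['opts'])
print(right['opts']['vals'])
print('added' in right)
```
True
[142, 245, 107, 374]
False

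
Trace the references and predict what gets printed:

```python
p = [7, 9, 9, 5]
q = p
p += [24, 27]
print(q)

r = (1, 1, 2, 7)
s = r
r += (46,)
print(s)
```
[7, 9, 9, 5, 24, 27]
(1, 1, 2, 7)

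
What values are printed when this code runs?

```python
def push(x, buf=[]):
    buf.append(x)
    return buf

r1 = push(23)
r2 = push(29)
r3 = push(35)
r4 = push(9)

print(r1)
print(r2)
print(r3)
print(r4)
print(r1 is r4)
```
[23, 29, 35, 9]
[23, 29, 35, 9]
[23, 29, 35, 9]
[23, 29, 35, 9]
True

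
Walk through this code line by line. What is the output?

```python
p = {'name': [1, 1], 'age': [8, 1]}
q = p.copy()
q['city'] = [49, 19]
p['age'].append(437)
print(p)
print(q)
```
{'name': [1, 1], 'age': [8, 1, 437]}
{'name': [1, 1], 'age': [8, 1, 437], 'city': [49, 19]}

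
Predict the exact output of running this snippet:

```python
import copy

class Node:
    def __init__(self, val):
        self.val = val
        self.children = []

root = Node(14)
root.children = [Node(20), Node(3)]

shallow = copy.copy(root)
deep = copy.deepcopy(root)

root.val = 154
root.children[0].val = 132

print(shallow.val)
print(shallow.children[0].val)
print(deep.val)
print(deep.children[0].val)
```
14
132
14
20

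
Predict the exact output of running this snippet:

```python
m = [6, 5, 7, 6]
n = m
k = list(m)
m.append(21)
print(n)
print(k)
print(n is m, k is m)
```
[6, 5, 7, 6, 21]
[6, 5, 7, 6]
True False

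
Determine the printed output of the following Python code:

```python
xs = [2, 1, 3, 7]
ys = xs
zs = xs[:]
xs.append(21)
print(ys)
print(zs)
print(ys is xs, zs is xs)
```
[2, 1, 3, 7, 21]
[2, 1, 3, 7]
True False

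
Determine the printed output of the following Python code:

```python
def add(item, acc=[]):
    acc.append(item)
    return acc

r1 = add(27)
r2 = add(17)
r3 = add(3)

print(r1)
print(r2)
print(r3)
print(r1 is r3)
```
[27, 17, 3]
[27, 17, 3]
[27, 17, 3]
True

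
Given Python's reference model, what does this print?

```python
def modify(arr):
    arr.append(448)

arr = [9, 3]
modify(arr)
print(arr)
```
[9, 3, 448]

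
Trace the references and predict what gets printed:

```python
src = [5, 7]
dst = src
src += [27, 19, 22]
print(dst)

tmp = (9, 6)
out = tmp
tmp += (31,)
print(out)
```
[5, 7, 27, 19, 22]
(9, 6)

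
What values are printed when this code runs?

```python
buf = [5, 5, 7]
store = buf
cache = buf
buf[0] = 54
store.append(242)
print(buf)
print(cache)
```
[54, 5, 7, 242]
[54, 5, 7, 242]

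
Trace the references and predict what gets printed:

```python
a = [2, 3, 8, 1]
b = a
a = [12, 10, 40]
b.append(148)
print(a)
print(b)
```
[12, 10, 40]
[2, 3, 8, 1, 148]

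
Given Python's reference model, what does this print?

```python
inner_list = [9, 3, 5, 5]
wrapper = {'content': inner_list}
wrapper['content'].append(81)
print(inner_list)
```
[9, 3, 5, 5, 81]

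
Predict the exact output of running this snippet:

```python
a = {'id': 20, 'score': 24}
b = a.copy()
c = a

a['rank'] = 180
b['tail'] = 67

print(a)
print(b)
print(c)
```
{'id': 20, 'score': 24, 'rank': 180}
{'id': 20, 'score': 24, 'tail': 67}
{'id': 20, 'score': 24, 'rank': 180}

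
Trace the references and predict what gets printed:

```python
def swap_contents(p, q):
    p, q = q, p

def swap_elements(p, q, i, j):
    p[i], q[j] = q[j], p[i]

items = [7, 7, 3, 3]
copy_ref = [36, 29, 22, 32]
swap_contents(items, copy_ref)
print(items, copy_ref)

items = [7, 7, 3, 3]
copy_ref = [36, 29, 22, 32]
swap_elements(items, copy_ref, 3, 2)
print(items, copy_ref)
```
[7, 7, 3, 3] [36, 29, 22, 32]
[7, 7, 3, 22] [36, 29, 3, 32]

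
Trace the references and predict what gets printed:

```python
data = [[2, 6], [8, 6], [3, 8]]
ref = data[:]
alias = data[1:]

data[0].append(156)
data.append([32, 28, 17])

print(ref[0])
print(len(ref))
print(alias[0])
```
[2, 6, 156]
3
[8, 6]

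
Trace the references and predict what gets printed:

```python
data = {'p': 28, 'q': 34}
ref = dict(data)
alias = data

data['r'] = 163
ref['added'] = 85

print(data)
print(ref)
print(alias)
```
{'p': 28, 'q': 34, 'r': 163}
{'p': 28, 'q': 34, 'added': 85}
{'p': 28, 'q': 34, 'r': 163}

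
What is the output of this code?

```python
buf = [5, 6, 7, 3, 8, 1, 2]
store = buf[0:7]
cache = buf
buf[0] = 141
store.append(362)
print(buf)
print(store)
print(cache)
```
[141, 6, 7, 3, 8, 1, 2]
[5, 6, 7, 3, 8, 1, 2, 362]
[141, 6, 7, 3, 8, 1, 2]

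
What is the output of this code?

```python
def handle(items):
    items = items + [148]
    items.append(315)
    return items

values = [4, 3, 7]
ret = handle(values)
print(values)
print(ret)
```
[4, 3, 7]
[4, 3, 7, 148, 315]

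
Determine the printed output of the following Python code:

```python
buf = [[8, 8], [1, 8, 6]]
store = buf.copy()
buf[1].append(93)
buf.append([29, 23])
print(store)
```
[[8, 8], [1, 8, 6, 93]]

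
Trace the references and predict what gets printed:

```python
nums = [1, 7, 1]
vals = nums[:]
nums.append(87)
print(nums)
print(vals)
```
[1, 7, 1, 87]
[1, 7, 1]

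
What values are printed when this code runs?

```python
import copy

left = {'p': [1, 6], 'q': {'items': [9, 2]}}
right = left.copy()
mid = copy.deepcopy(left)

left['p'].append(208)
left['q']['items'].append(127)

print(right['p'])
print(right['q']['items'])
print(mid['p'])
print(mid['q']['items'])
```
[1, 6, 208]
[9, 2, 127]
[1, 6]
[9, 2]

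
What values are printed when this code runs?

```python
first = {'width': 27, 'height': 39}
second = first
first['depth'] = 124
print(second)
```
{'width': 27, 'height': 39, 'depth': 124}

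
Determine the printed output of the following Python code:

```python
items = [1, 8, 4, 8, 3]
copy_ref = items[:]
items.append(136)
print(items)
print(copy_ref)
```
[1, 8, 4, 8, 3, 136]
[1, 8, 4, 8, 3]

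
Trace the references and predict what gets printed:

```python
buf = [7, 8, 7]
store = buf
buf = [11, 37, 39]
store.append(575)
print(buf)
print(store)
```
[11, 37, 39]
[7, 8, 7, 575]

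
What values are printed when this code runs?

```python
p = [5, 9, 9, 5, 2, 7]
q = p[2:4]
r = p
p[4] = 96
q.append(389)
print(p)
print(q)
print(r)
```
[5, 9, 9, 5, 96, 7]
[9, 5, 389]
[5, 9, 9, 5, 96, 7]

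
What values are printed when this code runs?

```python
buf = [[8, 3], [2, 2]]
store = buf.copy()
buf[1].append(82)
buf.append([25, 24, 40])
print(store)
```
[[8, 3], [2, 2, 82]]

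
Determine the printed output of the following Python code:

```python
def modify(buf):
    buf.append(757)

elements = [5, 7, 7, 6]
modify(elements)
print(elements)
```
[5, 7, 7, 6, 757]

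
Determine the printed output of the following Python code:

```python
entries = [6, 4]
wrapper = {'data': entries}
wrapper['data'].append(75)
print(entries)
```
[6, 4, 75]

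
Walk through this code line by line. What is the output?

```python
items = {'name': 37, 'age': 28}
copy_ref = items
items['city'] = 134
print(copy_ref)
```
{'name': 37, 'age': 28, 'city': 134}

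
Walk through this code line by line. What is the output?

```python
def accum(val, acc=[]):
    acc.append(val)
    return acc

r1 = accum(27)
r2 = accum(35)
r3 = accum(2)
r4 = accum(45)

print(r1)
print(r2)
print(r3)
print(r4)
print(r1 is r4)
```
[27, 35, 2, 45]
[27, 35, 2, 45]
[27, 35, 2, 45]
[27, 35, 2, 45]
True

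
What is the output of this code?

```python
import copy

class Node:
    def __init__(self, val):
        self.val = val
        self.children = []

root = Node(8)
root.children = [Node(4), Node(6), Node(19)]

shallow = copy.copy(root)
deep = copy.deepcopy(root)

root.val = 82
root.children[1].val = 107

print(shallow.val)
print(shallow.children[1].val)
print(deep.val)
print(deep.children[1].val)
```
8
107
8
6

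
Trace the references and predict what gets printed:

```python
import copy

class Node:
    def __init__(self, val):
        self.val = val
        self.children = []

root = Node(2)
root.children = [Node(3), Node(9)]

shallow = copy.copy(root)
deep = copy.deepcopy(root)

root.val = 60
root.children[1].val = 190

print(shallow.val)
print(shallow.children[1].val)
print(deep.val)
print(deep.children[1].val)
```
2
190
2
9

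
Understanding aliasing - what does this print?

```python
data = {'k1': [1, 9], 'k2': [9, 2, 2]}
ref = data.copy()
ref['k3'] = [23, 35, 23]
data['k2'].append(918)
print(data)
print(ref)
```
{'k1': [1, 9], 'k2': [9, 2, 2, 918]}
{'k1': [1, 9], 'k2': [9, 2, 2, 918], 'k3': [23, 35, 23]}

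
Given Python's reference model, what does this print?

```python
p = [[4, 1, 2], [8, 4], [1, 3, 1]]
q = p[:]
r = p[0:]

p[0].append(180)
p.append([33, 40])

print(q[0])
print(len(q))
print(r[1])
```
[4, 1, 2, 180]
3
[8, 4]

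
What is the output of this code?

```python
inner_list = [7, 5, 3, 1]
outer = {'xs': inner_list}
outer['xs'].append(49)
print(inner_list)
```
[7, 5, 3, 1, 49]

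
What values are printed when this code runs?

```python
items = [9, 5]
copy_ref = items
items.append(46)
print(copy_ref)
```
[9, 5, 46]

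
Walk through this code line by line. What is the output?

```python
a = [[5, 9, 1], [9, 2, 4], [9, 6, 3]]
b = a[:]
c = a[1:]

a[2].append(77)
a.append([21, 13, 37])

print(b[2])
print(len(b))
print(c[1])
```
[9, 6, 3, 77]
3
[9, 6, 3, 77]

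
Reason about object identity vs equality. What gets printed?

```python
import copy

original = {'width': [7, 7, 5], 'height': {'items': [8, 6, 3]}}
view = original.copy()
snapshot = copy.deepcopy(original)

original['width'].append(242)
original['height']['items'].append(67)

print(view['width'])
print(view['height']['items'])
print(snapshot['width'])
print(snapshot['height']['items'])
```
[7, 7, 5, 242]
[8, 6, 3, 67]
[7, 7, 5]
[8, 6, 3]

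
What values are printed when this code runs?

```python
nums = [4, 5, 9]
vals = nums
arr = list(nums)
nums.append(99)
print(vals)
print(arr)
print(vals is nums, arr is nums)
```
[4, 5, 9, 99]
[4, 5, 9]
True False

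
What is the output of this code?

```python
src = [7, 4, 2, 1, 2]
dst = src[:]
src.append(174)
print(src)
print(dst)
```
[7, 4, 2, 1, 2, 174]
[7, 4, 2, 1, 2]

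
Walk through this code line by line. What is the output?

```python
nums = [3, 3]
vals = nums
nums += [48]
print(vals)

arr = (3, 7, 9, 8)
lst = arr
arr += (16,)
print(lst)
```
[3, 3, 48]
(3, 7, 9, 8)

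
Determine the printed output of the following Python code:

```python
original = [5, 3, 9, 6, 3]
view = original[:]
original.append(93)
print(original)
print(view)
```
[5, 3, 9, 6, 3, 93]
[5, 3, 9, 6, 3]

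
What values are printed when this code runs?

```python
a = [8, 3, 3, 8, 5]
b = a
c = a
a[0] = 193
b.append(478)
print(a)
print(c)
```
[193, 3, 3, 8, 5, 478]
[193, 3, 3, 8, 5, 478]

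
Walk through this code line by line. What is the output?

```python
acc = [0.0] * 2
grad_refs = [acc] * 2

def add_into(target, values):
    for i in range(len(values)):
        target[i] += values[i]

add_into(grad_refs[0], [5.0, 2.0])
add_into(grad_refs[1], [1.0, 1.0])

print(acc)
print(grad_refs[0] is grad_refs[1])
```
[6.0, 3.0]
True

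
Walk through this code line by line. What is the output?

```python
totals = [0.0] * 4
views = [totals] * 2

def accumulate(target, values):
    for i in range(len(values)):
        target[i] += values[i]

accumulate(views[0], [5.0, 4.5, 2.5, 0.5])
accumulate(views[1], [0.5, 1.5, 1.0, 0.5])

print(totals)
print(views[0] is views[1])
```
[5.5, 6.0, 3.5, 1.0]
True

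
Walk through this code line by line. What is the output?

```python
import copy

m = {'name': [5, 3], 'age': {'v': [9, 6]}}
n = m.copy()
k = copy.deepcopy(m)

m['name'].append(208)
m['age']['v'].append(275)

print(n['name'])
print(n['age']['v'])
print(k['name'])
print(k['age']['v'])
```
[5, 3, 208]
[9, 6, 275]
[5, 3]
[9, 6]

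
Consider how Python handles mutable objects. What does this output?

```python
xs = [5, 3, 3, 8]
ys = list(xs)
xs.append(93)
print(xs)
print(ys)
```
[5, 3, 3, 8, 93]
[5, 3, 3, 8]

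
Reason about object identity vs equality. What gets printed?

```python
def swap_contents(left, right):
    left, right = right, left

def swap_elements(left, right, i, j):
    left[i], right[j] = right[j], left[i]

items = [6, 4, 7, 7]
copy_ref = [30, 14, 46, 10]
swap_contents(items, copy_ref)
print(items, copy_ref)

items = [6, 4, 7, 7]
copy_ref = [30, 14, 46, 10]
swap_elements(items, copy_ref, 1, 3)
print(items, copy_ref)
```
[6, 4, 7, 7] [30, 14, 46, 10]
[6, 10, 7, 7] [30, 14, 46, 4]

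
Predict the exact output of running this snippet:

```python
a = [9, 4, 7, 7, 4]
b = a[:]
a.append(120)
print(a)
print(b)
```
[9, 4, 7, 7, 4, 120]
[9, 4, 7, 7, 4]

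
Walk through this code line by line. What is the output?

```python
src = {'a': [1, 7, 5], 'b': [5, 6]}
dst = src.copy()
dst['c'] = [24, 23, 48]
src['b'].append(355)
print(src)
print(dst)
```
{'a': [1, 7, 5], 'b': [5, 6, 355]}
{'a': [1, 7, 5], 'b': [5, 6, 355], 'c': [24, 23, 48]}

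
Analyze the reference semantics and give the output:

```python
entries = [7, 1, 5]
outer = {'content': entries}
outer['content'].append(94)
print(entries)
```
[7, 1, 5, 94]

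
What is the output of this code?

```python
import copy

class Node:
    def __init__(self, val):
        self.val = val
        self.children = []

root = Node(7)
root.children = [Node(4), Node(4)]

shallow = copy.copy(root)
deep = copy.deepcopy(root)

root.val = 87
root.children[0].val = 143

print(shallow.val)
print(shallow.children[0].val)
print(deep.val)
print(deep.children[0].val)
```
7
143
7
4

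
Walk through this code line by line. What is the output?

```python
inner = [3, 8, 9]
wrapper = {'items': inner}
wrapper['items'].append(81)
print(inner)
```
[3, 8, 9, 81]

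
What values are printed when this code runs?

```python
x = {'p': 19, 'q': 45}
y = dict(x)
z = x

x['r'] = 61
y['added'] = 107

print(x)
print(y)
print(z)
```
{'p': 19, 'q': 45, 'r': 61}
{'p': 19, 'q': 45, 'added': 107}
{'p': 19, 'q': 45, 'r': 61}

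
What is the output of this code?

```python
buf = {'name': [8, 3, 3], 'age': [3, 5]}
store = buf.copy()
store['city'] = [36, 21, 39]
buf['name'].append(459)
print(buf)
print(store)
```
{'name': [8, 3, 3, 459], 'age': [3, 5]}
{'name': [8, 3, 3, 459], 'age': [3, 5], 'city': [36, 21, 39]}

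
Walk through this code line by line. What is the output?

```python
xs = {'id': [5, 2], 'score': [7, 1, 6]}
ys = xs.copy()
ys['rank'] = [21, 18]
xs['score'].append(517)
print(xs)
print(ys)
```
{'id': [5, 2], 'score': [7, 1, 6, 517]}
{'id': [5, 2], 'score': [7, 1, 6, 517], 'rank': [21, 18]}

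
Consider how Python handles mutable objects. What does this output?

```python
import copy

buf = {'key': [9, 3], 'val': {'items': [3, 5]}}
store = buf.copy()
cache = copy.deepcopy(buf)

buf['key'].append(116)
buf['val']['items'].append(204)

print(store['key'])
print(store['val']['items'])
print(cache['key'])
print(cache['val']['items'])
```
[9, 3, 116]
[3, 5, 204]
[9, 3]
[3, 5]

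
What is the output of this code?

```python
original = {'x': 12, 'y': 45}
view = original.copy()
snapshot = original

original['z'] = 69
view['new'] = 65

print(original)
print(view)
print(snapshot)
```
{'x': 12, 'y': 45, 'z': 69}
{'x': 12, 'y': 45, 'new': 65}
{'x': 12, 'y': 45, 'z': 69}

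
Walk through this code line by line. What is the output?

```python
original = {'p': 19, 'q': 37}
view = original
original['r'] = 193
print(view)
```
{'p': 19, 'q': 37, 'r': 193}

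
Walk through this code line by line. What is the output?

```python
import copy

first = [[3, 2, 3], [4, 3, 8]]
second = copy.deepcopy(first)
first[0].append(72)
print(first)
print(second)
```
[[3, 2, 3, 72], [4, 3, 8]]
[[3, 2, 3], [4, 3, 8]]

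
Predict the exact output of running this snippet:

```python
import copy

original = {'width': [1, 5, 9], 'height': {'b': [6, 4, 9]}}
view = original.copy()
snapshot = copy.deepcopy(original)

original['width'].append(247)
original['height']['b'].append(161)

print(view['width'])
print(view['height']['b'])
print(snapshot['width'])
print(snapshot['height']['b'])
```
[1, 5, 9, 247]
[6, 4, 9, 161]
[1, 5, 9]
[6, 4, 9]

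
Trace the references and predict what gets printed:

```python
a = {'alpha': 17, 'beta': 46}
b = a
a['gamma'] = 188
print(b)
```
{'alpha': 17, 'beta': 46, 'gamma': 188}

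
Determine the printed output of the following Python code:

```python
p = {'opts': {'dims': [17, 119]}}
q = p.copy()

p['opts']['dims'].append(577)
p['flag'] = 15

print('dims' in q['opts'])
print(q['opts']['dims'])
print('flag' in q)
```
True
[17, 119, 577]
False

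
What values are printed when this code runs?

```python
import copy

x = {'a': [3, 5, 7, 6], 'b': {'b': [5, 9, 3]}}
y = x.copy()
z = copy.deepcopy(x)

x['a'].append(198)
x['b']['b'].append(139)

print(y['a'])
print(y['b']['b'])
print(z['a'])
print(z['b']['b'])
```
[3, 5, 7, 6, 198]
[5, 9, 3, 139]
[3, 5, 7, 6]
[5, 9, 3]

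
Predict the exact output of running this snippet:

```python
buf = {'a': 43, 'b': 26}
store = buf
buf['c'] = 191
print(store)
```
{'a': 43, 'b': 26, 'c': 191}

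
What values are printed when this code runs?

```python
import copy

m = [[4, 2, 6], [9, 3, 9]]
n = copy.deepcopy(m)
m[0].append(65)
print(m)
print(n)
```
[[4, 2, 6, 65], [9, 3, 9]]
[[4, 2, 6], [9, 3, 9]]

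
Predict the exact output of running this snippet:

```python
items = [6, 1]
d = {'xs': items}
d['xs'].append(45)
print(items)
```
[6, 1, 45]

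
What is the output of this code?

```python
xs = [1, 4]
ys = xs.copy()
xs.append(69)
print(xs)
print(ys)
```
[1, 4, 69]
[1, 4]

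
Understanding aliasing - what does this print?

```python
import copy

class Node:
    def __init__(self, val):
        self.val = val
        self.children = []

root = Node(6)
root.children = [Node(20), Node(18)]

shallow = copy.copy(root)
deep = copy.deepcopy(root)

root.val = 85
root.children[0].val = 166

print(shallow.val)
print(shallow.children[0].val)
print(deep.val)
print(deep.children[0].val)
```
6
166
6
20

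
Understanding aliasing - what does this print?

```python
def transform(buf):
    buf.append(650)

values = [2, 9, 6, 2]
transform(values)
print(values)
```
[2, 9, 6, 2, 650]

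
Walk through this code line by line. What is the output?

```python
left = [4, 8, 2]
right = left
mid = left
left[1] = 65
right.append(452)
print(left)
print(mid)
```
[4, 65, 2, 452]
[4, 65, 2, 452]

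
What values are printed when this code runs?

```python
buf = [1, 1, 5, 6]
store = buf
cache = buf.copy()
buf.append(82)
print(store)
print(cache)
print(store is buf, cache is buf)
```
[1, 1, 5, 6, 82]
[1, 1, 5, 6]
True False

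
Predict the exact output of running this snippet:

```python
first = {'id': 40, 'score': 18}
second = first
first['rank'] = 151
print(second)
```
{'id': 40, 'score': 18, 'rank': 151}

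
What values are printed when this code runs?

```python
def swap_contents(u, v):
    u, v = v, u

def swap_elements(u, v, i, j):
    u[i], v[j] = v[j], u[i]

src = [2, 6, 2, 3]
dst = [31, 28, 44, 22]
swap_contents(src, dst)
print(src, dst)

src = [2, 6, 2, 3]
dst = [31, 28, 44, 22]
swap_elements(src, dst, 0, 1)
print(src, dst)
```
[2, 6, 2, 3] [31, 28, 44, 22]
[28, 6, 2, 3] [31, 2, 44, 22]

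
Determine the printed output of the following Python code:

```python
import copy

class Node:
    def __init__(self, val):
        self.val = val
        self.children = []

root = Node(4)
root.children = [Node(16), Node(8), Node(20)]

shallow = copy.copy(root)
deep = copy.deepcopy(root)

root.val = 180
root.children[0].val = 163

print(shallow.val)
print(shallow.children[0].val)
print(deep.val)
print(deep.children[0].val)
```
4
163
4
16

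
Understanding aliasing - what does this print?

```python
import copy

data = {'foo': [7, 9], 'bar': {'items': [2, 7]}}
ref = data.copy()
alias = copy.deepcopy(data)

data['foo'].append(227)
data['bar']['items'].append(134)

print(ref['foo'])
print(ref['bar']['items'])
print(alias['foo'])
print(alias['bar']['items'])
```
[7, 9, 227]
[2, 7, 134]
[7, 9]
[2, 7]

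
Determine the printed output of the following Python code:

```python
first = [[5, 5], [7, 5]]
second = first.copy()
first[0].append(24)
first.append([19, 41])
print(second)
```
[[5, 5, 24], [7, 5]]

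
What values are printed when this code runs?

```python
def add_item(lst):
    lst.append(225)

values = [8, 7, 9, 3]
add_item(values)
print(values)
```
[8, 7, 9, 3, 225]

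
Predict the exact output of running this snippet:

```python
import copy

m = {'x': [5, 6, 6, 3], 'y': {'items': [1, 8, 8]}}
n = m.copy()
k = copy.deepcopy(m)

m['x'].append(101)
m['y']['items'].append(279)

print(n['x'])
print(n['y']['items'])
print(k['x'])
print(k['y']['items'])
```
[5, 6, 6, 3, 101]
[1, 8, 8, 279]
[5, 6, 6, 3]
[1, 8, 8]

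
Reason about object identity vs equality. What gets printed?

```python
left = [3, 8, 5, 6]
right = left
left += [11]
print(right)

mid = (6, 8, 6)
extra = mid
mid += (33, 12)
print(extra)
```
[3, 8, 5, 6, 11]
(6, 8, 6)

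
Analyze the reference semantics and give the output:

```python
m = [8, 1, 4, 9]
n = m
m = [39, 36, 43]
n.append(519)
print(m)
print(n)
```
[39, 36, 43]
[8, 1, 4, 9, 519]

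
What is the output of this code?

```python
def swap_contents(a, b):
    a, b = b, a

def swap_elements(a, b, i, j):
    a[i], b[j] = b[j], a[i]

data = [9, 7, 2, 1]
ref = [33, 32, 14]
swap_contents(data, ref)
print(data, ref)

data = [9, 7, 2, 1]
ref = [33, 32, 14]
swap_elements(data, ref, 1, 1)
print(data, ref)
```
[9, 7, 2, 1] [33, 32, 14]
[9, 32, 2, 1] [33, 7, 14]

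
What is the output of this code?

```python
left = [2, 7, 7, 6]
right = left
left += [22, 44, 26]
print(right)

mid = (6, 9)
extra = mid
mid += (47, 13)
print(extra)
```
[2, 7, 7, 6, 22, 44, 26]
(6, 9)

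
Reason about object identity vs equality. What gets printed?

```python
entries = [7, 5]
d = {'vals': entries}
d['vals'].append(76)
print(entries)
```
[7, 5, 76]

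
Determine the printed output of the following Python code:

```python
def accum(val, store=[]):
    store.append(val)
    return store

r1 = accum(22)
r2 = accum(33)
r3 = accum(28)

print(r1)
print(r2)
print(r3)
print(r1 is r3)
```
[22, 33, 28]
[22, 33, 28]
[22, 33, 28]
True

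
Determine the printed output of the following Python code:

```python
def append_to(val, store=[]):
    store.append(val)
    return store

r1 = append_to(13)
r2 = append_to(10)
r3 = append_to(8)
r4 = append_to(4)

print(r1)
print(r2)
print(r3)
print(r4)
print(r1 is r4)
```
[13, 10, 8, 4]
[13, 10, 8, 4]
[13, 10, 8, 4]
[13, 10, 8, 4]
True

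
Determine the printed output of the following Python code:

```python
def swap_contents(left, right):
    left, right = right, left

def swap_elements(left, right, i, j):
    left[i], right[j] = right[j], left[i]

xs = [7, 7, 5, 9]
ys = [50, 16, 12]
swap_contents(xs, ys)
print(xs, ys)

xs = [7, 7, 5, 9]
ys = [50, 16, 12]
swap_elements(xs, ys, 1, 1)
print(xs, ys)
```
[7, 7, 5, 9] [50, 16, 12]
[7, 16, 5, 9] [50, 7, 12]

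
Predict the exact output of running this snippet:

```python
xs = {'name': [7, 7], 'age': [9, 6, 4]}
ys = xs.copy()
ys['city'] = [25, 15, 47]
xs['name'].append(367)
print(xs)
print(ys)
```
{'name': [7, 7, 367], 'age': [9, 6, 4]}
{'name': [7, 7, 367], 'age': [9, 6, 4], 'city': [25, 15, 47]}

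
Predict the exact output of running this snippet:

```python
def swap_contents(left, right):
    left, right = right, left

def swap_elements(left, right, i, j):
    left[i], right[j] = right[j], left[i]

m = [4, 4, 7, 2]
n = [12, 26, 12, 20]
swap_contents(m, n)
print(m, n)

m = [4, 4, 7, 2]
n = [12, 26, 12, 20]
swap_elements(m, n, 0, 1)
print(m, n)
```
[4, 4, 7, 2] [12, 26, 12, 20]
[26, 4, 7, 2] [12, 4, 12, 20]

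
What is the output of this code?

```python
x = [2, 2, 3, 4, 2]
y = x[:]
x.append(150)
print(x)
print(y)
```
[2, 2, 3, 4, 2, 150]
[2, 2, 3, 4, 2]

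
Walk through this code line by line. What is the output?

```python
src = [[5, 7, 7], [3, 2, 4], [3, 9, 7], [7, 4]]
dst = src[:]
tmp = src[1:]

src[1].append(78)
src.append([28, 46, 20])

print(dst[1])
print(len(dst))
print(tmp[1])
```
[3, 2, 4, 78]
4
[3, 9, 7]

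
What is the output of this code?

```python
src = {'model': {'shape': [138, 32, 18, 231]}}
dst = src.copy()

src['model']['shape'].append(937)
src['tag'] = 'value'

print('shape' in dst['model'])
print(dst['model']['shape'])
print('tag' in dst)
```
True
[138, 32, 18, 231, 937]
False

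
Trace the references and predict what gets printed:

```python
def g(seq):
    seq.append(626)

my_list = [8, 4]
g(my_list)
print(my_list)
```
[8, 4, 626]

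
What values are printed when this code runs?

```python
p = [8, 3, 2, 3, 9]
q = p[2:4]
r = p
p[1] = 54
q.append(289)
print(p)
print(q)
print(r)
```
[8, 54, 2, 3, 9]
[2, 3, 289]
[8, 54, 2, 3, 9]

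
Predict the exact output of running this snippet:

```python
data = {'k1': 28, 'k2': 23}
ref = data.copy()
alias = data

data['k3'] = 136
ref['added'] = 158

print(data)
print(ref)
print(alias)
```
{'k1': 28, 'k2': 23, 'k3': 136}
{'k1': 28, 'k2': 23, 'added': 158}
{'k1': 28, 'k2': 23, 'k3': 136}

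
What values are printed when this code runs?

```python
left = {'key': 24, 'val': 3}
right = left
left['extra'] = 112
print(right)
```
{'key': 24, 'val': 3, 'extra': 112}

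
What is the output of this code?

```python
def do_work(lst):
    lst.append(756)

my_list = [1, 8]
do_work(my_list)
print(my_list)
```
[1, 8, 756]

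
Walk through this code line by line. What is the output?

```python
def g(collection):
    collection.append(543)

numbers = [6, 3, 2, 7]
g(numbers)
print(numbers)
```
[6, 3, 2, 7, 543]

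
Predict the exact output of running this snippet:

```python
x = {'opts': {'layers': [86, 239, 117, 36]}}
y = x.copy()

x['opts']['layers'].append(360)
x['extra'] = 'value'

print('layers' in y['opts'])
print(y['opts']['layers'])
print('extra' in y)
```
True
[86, 239, 117, 36, 360]
False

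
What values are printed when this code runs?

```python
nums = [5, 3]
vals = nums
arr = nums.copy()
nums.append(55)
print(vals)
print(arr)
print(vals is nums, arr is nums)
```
[5, 3, 55]
[5, 3]
True False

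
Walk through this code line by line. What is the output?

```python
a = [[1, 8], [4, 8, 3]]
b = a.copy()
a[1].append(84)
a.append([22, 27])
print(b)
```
[[1, 8], [4, 8, 3, 84]]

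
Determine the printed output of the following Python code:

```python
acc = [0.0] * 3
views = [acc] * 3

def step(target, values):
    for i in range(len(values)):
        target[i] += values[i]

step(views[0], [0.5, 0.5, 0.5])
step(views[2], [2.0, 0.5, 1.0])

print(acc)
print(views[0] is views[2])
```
[2.5, 1.0, 1.5]
True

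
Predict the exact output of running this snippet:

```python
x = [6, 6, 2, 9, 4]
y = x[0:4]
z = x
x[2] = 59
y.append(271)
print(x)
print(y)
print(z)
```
[6, 6, 59, 9, 4]
[6, 6, 2, 9, 271]
[6, 6, 59, 9, 4]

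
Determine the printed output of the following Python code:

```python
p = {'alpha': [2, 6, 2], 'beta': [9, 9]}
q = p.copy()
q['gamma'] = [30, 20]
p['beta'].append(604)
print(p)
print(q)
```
{'alpha': [2, 6, 2], 'beta': [9, 9, 604]}
{'alpha': [2, 6, 2], 'beta': [9, 9, 604], 'gamma': [30, 20]}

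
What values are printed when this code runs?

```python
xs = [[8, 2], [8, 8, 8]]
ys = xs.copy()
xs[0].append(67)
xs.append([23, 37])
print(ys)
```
[[8, 2, 67], [8, 8, 8]]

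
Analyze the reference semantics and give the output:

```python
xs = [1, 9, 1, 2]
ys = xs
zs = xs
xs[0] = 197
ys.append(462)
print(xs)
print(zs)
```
[197, 9, 1, 2, 462]
[197, 9, 1, 2, 462]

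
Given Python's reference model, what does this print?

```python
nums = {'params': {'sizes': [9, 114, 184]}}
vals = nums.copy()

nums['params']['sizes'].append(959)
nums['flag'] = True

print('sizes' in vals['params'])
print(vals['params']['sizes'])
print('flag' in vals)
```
True
[9, 114, 184, 959]
False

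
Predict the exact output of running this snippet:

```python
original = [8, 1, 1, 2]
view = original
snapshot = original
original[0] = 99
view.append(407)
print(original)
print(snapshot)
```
[99, 1, 1, 2, 407]
[99, 1, 1, 2, 407]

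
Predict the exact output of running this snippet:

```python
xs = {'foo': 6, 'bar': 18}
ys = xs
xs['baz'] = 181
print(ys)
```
{'foo': 6, 'bar': 18, 'baz': 181}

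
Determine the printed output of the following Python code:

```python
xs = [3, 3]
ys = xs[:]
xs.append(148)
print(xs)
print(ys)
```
[3, 3, 148]
[3, 3]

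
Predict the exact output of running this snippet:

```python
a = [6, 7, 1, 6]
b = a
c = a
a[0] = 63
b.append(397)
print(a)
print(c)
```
[63, 7, 1, 6, 397]
[63, 7, 1, 6, 397]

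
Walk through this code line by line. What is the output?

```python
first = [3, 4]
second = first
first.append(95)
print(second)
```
[3, 4, 95]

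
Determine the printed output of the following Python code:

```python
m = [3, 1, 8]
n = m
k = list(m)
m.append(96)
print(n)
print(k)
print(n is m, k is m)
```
[3, 1, 8, 96]
[3, 1, 8]
True False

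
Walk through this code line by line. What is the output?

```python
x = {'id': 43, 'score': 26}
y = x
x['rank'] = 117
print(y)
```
{'id': 43, 'score': 26, 'rank': 117}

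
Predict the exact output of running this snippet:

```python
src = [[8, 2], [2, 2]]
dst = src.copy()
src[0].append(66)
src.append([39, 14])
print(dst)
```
[[8, 2, 66], [2, 2]]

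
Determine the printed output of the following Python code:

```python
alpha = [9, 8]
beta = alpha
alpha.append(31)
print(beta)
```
[9, 8, 31]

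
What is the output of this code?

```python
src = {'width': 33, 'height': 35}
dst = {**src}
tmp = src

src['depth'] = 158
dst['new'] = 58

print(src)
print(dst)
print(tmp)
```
{'width': 33, 'height': 35, 'depth': 158}
{'width': 33, 'height': 35, 'new': 58}
{'width': 33, 'height': 35, 'depth': 158}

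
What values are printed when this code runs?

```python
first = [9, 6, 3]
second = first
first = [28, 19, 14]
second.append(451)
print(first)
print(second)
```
[28, 19, 14]
[9, 6, 3, 451]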